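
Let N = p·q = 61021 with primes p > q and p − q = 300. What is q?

Since p = q + 300, we have 61021 = q(q + 300), so q² + 300q − 61021 = 0.
Discriminant: 300² + 4·61021 = 90000 + 244084 = 334084; √334084 = 578.
q = (−300 + 578)/2 = 139, and p = q + 300 = 439.
Check: 139 · 439 = 61021.

139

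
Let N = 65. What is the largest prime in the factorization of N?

13

65 = 5 · 13
13 is prime.
So 65 = 5 · 13; the largest prime factor is 13.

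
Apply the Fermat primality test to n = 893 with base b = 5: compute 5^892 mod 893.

5^1 ≡ 5 (mod 893)
5^2 ≡ 5^2 = 25 ≡ 25 (mod 893)
5^4 ≡ 25^2 = 625 ≡ 625 (mod 893)
5^8 ≡ 625^2 = 390625 ≡ 384 (mod 893)
5^16 ≡ 384^2 = 147456 ≡ 111 (mod 893)
5^32 ≡ 111^2 = 12321 ≡ 712 (mod 893)
5^64 ≡ 712^2 = 506944 ≡ 613 (mod 893)
5^128 ≡ 613^2 = 375769 ≡ 709 (mod 893)
5^256 ≡ 709^2 = 502681 ≡ 815 (mod 893)
5^512 ≡ 815^2 = 664225 ≡ 726 (mod 893)
892 = 512 + 256 + 64 + 32 + 16 + 8 + 4 in binary powers of 2.
So 5^892 ≡ 726 · 815 · 613 · 712 · 111 · 384 · 625 ≡ 613 (mod 893).
Since 613 ≠ 1, base 5 is a Fermat witness: 893 is composite.

613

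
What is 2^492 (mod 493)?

2^1 ≡ 2 (mod 493)
2^2 ≡ 2^2 = 4 ≡ 4 (mod 493)
2^4 ≡ 4^2 = 16 ≡ 16 (mod 493)
2^8 ≡ 16^2 = 256 ≡ 256 (mod 493)
2^16 ≡ 256^2 = 65536 ≡ 460 (mod 493)
2^32 ≡ 460^2 = 211600 ≡ 103 (mod 493)
2^64 ≡ 103^2 = 10609 ≡ 256 (mod 493)
2^128 ≡ 256^2 = 65536 ≡ 460 (mod 493)
2^256 ≡ 460^2 = 211600 ≡ 103 (mod 493)
492 = 256 + 128 + 64 + 32 + 8 + 4 in binary powers of 2.
So 2^492 ≡ 103 · 460 · 256 · 103 · 256 · 16 ≡ 373 (mod 493).
Since 373 ≠ 1, base 2 is a Fermat witness: 493 is composite.

373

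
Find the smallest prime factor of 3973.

29

3973 is odd.
Digit sum 22, not divisible by 3.
Ends in 3: not divisible by 5.
7: 3973 = 7·567 + 4
11: 3973 = 11·361 + 2
13: 3973 = 13·305 + 8
17: 3973 = 17·233 + 12
19: 3973 = 19·209 + 2
23: 3973 = 23·172 + 17
29: 3973 = 29·137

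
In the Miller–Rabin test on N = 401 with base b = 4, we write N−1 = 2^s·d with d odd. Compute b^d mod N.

401 − 1 = 400 = 2^4 · 25, so d = 25.
4^1 ≡ 4 (mod 401)
4^2 ≡ 4^2 = 16 ≡ 16 (mod 401)
4^4 ≡ 16^2 = 256 ≡ 256 (mod 401)
4^8 ≡ 256^2 = 65536 ≡ 173 (mod 401)
4^16 ≡ 173^2 = 29929 ≡ 255 (mod 401)
25 = 16 + 8 + 1 in binary powers of 2.
So 4^25 ≡ 255 · 173 · 4 ≡ 20 (mod 401).
Squaring chain: 20 → 400 → 1 → 1; reaches −1, so base 4 does not prove 401 composite.

20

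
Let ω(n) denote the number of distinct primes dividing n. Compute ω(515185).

515185 = 5 · 103037
103037 = 11 · 9367
9367 = 17 · 551
551 = 19 · 29
515185 = 5 · 11 · 17 · 19 · 29, which has 5 distinct prime factors.

5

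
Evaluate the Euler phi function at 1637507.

Factor: 1637507 = 83 · 109 · 181.
φ(1637507) = (83−1) · (109−1) · (181−1) = 82 · 108 · 180 = 1594080.

1594080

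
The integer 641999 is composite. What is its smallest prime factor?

641999 is odd.
Digit sum 38, not divisible by 3.
Ends in 9: not divisible by 5.
7: 641999 = 7·91714 + 1
11: 641999 = 11·58363 + 6
13: 641999 = 13·49384 + 7
17: 641999 = 17·37764 + 11
19: 641999 = 19·33789 + 8
23: 641999 = 23·27913

23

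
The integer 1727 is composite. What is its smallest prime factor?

1727 is odd.
Digit sum 17, not divisible by 3.
Ends in 7: not divisible by 5.
7: 1727 = 7·246 + 5
11: 1727 = 11·157

11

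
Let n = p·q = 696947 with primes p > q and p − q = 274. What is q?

Since p = q + 274, we have 696947 = q(q + 274), so q² + 274q − 696947 = 0.
Discriminant: 274² + 4·696947 = 75076 + 2787788 = 2862864; √2862864 = 1692.
q = (−274 + 1692)/2 = 709, and p = q + 274 = 983.
Check: 709 · 983 = 696947.

709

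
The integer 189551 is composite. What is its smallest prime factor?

37

189551 is odd.
Digit sum 29, not divisible by 3.
Ends in 1: not divisible by 5.
7: 189551 = 7·27078 + 5
11: 189551 = 11·17231 + 10
13: 189551 = 13·14580 + 11
17: 189551 = 17·11150 + 1
19: 189551 = 19·9976 + 7
23: 189551 = 23·8241 + 8
29: 189551 = 29·6536 + 7
31: 189551 = 31·6114 + 17
37: 189551 = 37·5123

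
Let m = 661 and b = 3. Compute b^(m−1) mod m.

3^1 ≡ 3 (mod 661)
3^2 ≡ 3^2 = 9 ≡ 9 (mod 661)
3^4 ≡ 9^2 = 81 ≡ 81 (mod 661)
3^8 ≡ 81^2 = 6561 ≡ 612 (mod 661)
3^16 ≡ 612^2 = 374544 ≡ 418 (mod 661)
3^32 ≡ 418^2 = 174724 ≡ 220 (mod 661)
3^64 ≡ 220^2 = 48400 ≡ 147 (mod 661)
3^128 ≡ 147^2 = 21609 ≡ 457 (mod 661)
3^256 ≡ 457^2 = 208849 ≡ 634 (mod 661)
3^512 ≡ 634^2 = 401956 ≡ 68 (mod 661)
660 = 512 + 128 + 16 + 4 in binary powers of 2.
So 3^660 ≡ 68 · 457 · 418 · 81 ≡ 1 (mod 661).
Since the result is 1, base 3 gives no evidence that 661 is composite.

1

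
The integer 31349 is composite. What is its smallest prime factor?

31349 is odd.
Digit sum 20, not divisible by 3.
Ends in 9: not divisible by 5.
7: 31349 = 7·4478 + 3
11: 31349 = 11·2849 + 10
13: 31349 = 13·2411 + 6
17: 31349 = 17·1844 + 1
19: 31349 = 19·1649 + 18
23: 31349 = 23·1363

23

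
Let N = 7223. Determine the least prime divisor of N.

31

7223 is odd.
Digit sum 14, not divisible by 3.
Ends in 3: not divisible by 5.
7: 7223 = 7·1031 + 6
11: 7223 = 11·656 + 7
13: 7223 = 13·555 + 8
17: 7223 = 17·424 + 15
19: 7223 = 19·380 + 3
23: 7223 = 23·314 + 1
29: 7223 = 29·249 + 2
31: 7223 = 31·233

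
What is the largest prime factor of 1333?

1333 = 31 · 43
43 is prime.
So 1333 = 31 · 43; the largest prime factor is 43.

43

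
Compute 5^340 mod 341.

67

5^1 ≡ 5 (mod 341)
5^2 ≡ 5^2 = 25 ≡ 25 (mod 341)
5^4 ≡ 25^2 = 625 ≡ 284 (mod 341)
5^8 ≡ 284^2 = 80656 ≡ 180 (mod 341)
5^16 ≡ 180^2 = 32400 ≡ 5 (mod 341)
5^32 ≡ 5^2 = 25 ≡ 25 (mod 341)
5^64 ≡ 25^2 = 625 ≡ 284 (mod 341)
5^128 ≡ 284^2 = 80656 ≡ 180 (mod 341)
5^256 ≡ 180^2 = 32400 ≡ 5 (mod 341)
340 = 256 + 64 + 16 + 4 in binary powers of 2.
So 5^340 ≡ 5 · 284 · 5 · 284 ≡ 67 (mod 341).
Since 67 ≠ 1, base 5 is a Fermat witness: 341 is composite.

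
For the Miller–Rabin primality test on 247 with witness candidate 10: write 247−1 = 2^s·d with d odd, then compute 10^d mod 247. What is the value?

247 − 1 = 246 = 2^1 · 123, so d = 123.
10^1 ≡ 10 (mod 247)
10^2 ≡ 10^2 = 100 ≡ 100 (mod 247)
10^4 ≡ 100^2 = 10000 ≡ 120 (mod 247)
10^8 ≡ 120^2 = 14400 ≡ 74 (mod 247)
10^16 ≡ 74^2 = 5476 ≡ 42 (mod 247)
10^32 ≡ 42^2 = 1764 ≡ 35 (mod 247)
10^64 ≡ 35^2 = 1225 ≡ 237 (mod 247)
123 = 64 + 32 + 16 + 8 + 2 + 1 in binary powers of 2.
So 10^123 ≡ 237 · 35 · 42 · 74 · 100 · 10 ≡ 103 (mod 247).
Squaring chain: 103; never reaches −1, so base 10 is a Miller–Rabin witness that 247 is composite.

103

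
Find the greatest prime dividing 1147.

37

1147 = 31 · 37
37 is prime.
So 1147 = 31 · 37; the largest prime factor is 37.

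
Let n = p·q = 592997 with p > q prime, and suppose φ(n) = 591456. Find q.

φ(n) = (p−1)(q−1) = n − (p+q) + 1, so p + q = 592997 − 591456 + 1 = 1542.
p and q are the roots of t² − 1542t + 592997 = 0.
Discriminant: 1542² − 4·592997 = 2377764 − 2371988 = 5776; √5776 = 76.
q = (1542 − 76)/2 = 733, p = (1542 + 76)/2 = 809.
Check: 733 · 809 = 592997.

733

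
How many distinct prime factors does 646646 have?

6

646646 = 2 · 323323
323323 = 7 · 46189
46189 = 11 · 4199
4199 = 13 · 323
323 = 17 · 19
646646 = 2 · 7 · 11 · 13 · 17 · 19, which has 6 distinct prime factors.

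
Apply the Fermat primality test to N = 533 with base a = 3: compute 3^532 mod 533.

3^1 ≡ 3 (mod 533)
3^2 ≡ 3^2 = 9 ≡ 9 (mod 533)
3^4 ≡ 9^2 = 81 ≡ 81 (mod 533)
3^8 ≡ 81^2 = 6561 ≡ 165 (mod 533)
3^16 ≡ 165^2 = 27225 ≡ 42 (mod 533)
3^32 ≡ 42^2 = 1764 ≡ 165 (mod 533)
3^64 ≡ 165^2 = 27225 ≡ 42 (mod 533)
3^128 ≡ 42^2 = 1764 ≡ 165 (mod 533)
3^256 ≡ 165^2 = 27225 ≡ 42 (mod 533)
3^512 ≡ 42^2 = 1764 ≡ 165 (mod 533)
532 = 512 + 16 + 4 in binary powers of 2.
So 3^532 ≡ 165 · 42 · 81 ≡ 81 (mod 533).
Since 81 ≠ 1, base 3 is a Fermat witness: 533 is composite.

81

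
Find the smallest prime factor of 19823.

19823 is odd.
Digit sum 23, not divisible by 3.
Ends in 3: not divisible by 5.
7: 19823 = 7·2831 + 6
11: 19823 = 11·1802 + 1
13: 19823 = 13·1524 + 11
17: 19823 = 17·1166 + 1
19: 19823 = 19·1043 + 6
23: 19823 = 23·861 + 20
29: 19823 = 29·683 + 16
31: 19823 = 31·639 + 14
37: 19823 = 37·535 + 28
41: 19823 = 41·483 + 20
43: 19823 = 43·461

43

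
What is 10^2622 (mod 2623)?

10^1 ≡ 10 (mod 2623)
10^2 ≡ 10^2 = 100 ≡ 100 (mod 2623)
10^4 ≡ 100^2 = 10000 ≡ 2131 (mod 2623)
10^8 ≡ 2131^2 = 4541161 ≡ 748 (mod 2623)
10^16 ≡ 748^2 = 559504 ≡ 805 (mod 2623)
10^32 ≡ 805^2 = 648025 ≡ 144 (mod 2623)
10^64 ≡ 144^2 = 20736 ≡ 2375 (mod 2623)
10^128 ≡ 2375^2 = 5640625 ≡ 1175 (mod 2623)
10^256 ≡ 1175^2 = 1380625 ≡ 927 (mod 2623)
10^512 ≡ 927^2 = 859329 ≡ 1608 (mod 2623)
10^1024 ≡ 1608^2 = 2585664 ≡ 2009 (mod 2623)
10^2048 ≡ 2009^2 = 4036081 ≡ 1907 (mod 2623)
2622 = 2048 + 512 + 32 + 16 + 8 + 4 + 2 in binary powers of 2.
So 10^2622 ≡ 1907 · 1608 · 144 · 805 · 748 · 2131 · 100 ≡ 735 (mod 2623).
Since 735 ≠ 1, base 10 is a Fermat witness: 2623 is composite.

735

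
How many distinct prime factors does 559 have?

559 = 13 · 43
559 = 13 · 43, which has 2 distinct prime factors.

2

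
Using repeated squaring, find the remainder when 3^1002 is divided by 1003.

144

3^1 ≡ 3 (mod 1003)
3^2 ≡ 3^2 = 9 ≡ 9 (mod 1003)
3^4 ≡ 9^2 = 81 ≡ 81 (mod 1003)
3^8 ≡ 81^2 = 6561 ≡ 543 (mod 1003)
3^16 ≡ 543^2 = 294849 ≡ 970 (mod 1003)
3^32 ≡ 970^2 = 940900 ≡ 86 (mod 1003)
3^64 ≡ 86^2 = 7396 ≡ 375 (mod 1003)
3^128 ≡ 375^2 = 140625 ≡ 205 (mod 1003)
3^256 ≡ 205^2 = 42025 ≡ 902 (mod 1003)
3^512 ≡ 902^2 = 813604 ≡ 171 (mod 1003)
1002 = 512 + 256 + 128 + 64 + 32 + 8 + 2 in binary powers of 2.
So 3^1002 ≡ 171 · 902 · 205 · 375 · 86 · 543 · 9 ≡ 144 (mod 1003).
Since 144 ≠ 1, base 3 is a Fermat witness: 1003 is composite.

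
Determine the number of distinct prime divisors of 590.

3

590 = 2 · 295
295 = 5 · 59
590 = 2 · 5 · 59, which has 3 distinct prime factors.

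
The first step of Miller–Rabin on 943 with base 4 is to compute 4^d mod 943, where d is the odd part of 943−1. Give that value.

943 − 1 = 942 = 2^1 · 471, so d = 471.
4^1 ≡ 4 (mod 943)
4^2 ≡ 4^2 = 16 ≡ 16 (mod 943)
4^4 ≡ 16^2 = 256 ≡ 256 (mod 943)
4^8 ≡ 256^2 = 65536 ≡ 469 (mod 943)
4^16 ≡ 469^2 = 219961 ≡ 242 (mod 943)
4^32 ≡ 242^2 = 58564 ≡ 98 (mod 943)
4^64 ≡ 98^2 = 9604 ≡ 174 (mod 943)
4^128 ≡ 174^2 = 30276 ≡ 100 (mod 943)
4^256 ≡ 100^2 = 10000 ≡ 570 (mod 943)
471 = 256 + 128 + 64 + 16 + 4 + 2 + 1 in binary powers of 2.
So 4^471 ≡ 570 · 100 · 174 · 242 · 256 · 16 · 4 ≡ 496 (mod 943).
Squaring chain: 496; never reaches −1, so base 4 is a Miller–Rabin witness that 943 is composite.

496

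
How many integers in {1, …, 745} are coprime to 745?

Factor: 745 = 5 · 149.
φ(745) = (5−1) · (149−1) = 4 · 148 = 592.

592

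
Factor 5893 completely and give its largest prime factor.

83

5893 = 71 · 83
83 is prime.
So 5893 = 71 · 83; the largest prime factor is 83.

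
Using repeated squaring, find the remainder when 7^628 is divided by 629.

293

7^1 ≡ 7 (mod 629)
7^2 ≡ 7^2 = 49 ≡ 49 (mod 629)
7^4 ≡ 49^2 = 2401 ≡ 514 (mod 629)
7^8 ≡ 514^2 = 264196 ≡ 16 (mod 629)
7^16 ≡ 16^2 = 256 ≡ 256 (mod 629)
7^32 ≡ 256^2 = 65536 ≡ 120 (mod 629)
7^64 ≡ 120^2 = 14400 ≡ 562 (mod 629)
7^128 ≡ 562^2 = 315844 ≡ 86 (mod 629)
7^256 ≡ 86^2 = 7396 ≡ 477 (mod 629)
7^512 ≡ 477^2 = 227529 ≡ 460 (mod 629)
628 = 512 + 64 + 32 + 16 + 4 in binary powers of 2.
So 7^628 ≡ 460 · 562 · 120 · 256 · 514 ≡ 293 (mod 629).
Since 293 ≠ 1, base 7 is a Fermat witness: 629 is composite.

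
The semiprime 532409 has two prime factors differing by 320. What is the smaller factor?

Since p = q + 320, we have 532409 = q(q + 320), so q² + 320q − 532409 = 0.
Discriminant: 320² + 4·532409 = 102400 + 2129636 = 2232036; √2232036 = 1494.
q = (−320 + 1494)/2 = 587, and p = q + 320 = 907.
Check: 587 · 907 = 532409.

587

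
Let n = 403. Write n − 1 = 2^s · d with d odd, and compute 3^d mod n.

170

403 − 1 = 402 = 2^1 · 201, so d = 201.
3^1 ≡ 3 (mod 403)
3^2 ≡ 3^2 = 9 ≡ 9 (mod 403)
3^4 ≡ 9^2 = 81 ≡ 81 (mod 403)
3^8 ≡ 81^2 = 6561 ≡ 113 (mod 403)
3^16 ≡ 113^2 = 12769 ≡ 276 (mod 403)
3^32 ≡ 276^2 = 76176 ≡ 9 (mod 403)
3^64 ≡ 9^2 = 81 ≡ 81 (mod 403)
3^128 ≡ 81^2 = 6561 ≡ 113 (mod 403)
201 = 128 + 64 + 8 + 1 in binary powers of 2.
So 3^201 ≡ 113 · 81 · 113 · 3 ≡ 170 (mod 403).
Squaring chain: 170; never reaches −1, so base 3 is a Miller–Rabin witness that 403 is composite.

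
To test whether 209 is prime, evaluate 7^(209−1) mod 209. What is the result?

7^1 ≡ 7 (mod 209)
7^2 ≡ 7^2 = 49 ≡ 49 (mod 209)
7^4 ≡ 49^2 = 2401 ≡ 102 (mod 209)
7^8 ≡ 102^2 = 10404 ≡ 163 (mod 209)
7^16 ≡ 163^2 = 26569 ≡ 26 (mod 209)
7^32 ≡ 26^2 = 676 ≡ 49 (mod 209)
7^64 ≡ 49^2 = 2401 ≡ 102 (mod 209)
7^128 ≡ 102^2 = 10404 ≡ 163 (mod 209)
208 = 128 + 64 + 16 in binary powers of 2.
So 7^208 ≡ 163 · 102 · 26 ≡ 64 (mod 209).
Since 64 ≠ 1, base 7 is a Fermat witness: 209 is composite.

64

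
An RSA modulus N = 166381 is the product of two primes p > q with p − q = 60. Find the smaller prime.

379

Since p = q + 60, we have 166381 = q(q + 60), so q² + 60q − 166381 = 0.
Discriminant: 60² + 4·166381 = 3600 + 665524 = 669124; √669124 = 818.
q = (−60 + 818)/2 = 379, and p = q + 60 = 439.
Check: 379 · 439 = 166381.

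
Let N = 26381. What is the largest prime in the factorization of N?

26381 = 23 · 1147
1147 = 31 · 37
37 is prime.
So 26381 = 23 · 31 · 37; the largest prime factor is 37.

37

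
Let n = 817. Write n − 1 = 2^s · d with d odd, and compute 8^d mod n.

817 − 1 = 816 = 2^4 · 51, so d = 51.
8^1 ≡ 8 (mod 817)
8^2 ≡ 8^2 = 64 ≡ 64 (mod 817)
8^4 ≡ 64^2 = 4096 ≡ 11 (mod 817)
8^8 ≡ 11^2 = 121 ≡ 121 (mod 817)
8^16 ≡ 121^2 = 14641 ≡ 752 (mod 817)
8^32 ≡ 752^2 = 565504 ≡ 140 (mod 817)
51 = 32 + 16 + 2 + 1 in binary powers of 2.
So 8^51 ≡ 140 · 752 · 64 · 8 ≡ 151 (mod 817).
Squaring chain: 151 → 742 → 723 → 666; never reaches −1, so base 8 is a Miller–Rabin witness that 817 is composite.

151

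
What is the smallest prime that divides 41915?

41915 is odd.
Digit sum 20, not divisible by 3.
Ends in 5: divisible by 5.

5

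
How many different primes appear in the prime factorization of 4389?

4

4389 = 3 · 1463
1463 = 7 · 209
209 = 11 · 19
4389 = 3 · 7 · 11 · 19, which has 4 distinct prime factors.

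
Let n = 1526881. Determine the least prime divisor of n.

41

1526881 is odd.
Digit sum 31, not divisible by 3.
Ends in 1: not divisible by 5.
7: 1526881 = 7·218125 + 6
11: 1526881 = 11·138807 + 4
13: 1526881 = 13·117452 + 5
17: 1526881 = 17·89816 + 9
19: 1526881 = 19·80362 + 3
23: 1526881 = 23·66386 + 3
29: 1526881 = 29·52651 + 2
31: 1526881 = 31·49254 + 7
37: 1526881 = 37·41267 + 2
41: 1526881 = 41·37241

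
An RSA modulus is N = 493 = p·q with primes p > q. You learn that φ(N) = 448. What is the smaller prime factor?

φ(n) = (p−1)(q−1) = n − (p+q) + 1, so p + q = 493 − 448 + 1 = 46.
p and q are the roots of t² − 46t + 493 = 0.
Discriminant: 46² − 4·493 = 2116 − 1972 = 144; √144 = 12.
q = (46 − 12)/2 = 17, p = (46 + 12)/2 = 29.
Check: 17 · 29 = 493.

17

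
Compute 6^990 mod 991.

1

6^1 ≡ 6 (mod 991)
6^2 ≡ 6^2 = 36 ≡ 36 (mod 991)
6^4 ≡ 36^2 = 1296 ≡ 305 (mod 991)
6^8 ≡ 305^2 = 93025 ≡ 862 (mod 991)
6^16 ≡ 862^2 = 743044 ≡ 785 (mod 991)
6^32 ≡ 785^2 = 616225 ≡ 814 (mod 991)
6^64 ≡ 814^2 = 662596 ≡ 608 (mod 991)
6^128 ≡ 608^2 = 369664 ≡ 21 (mod 991)
6^256 ≡ 21^2 = 441 ≡ 441 (mod 991)
6^512 ≡ 441^2 = 194481 ≡ 245 (mod 991)
990 = 512 + 256 + 128 + 64 + 16 + 8 + 4 + 2 in binary powers of 2.
So 6^990 ≡ 245 · 441 · 21 · 608 · 785 · 862 · 305 · 36 ≡ 1 (mod 991).
Since the result is 1, base 6 gives no evidence that 991 is composite.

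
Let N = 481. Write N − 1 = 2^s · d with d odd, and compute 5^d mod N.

177

481 − 1 = 480 = 2^5 · 15, so d = 15.
5^1 ≡ 5 (mod 481)
5^2 ≡ 5^2 = 25 ≡ 25 (mod 481)
5^4 ≡ 25^2 = 625 ≡ 144 (mod 481)
5^8 ≡ 144^2 = 20736 ≡ 53 (mod 481)
15 = 8 + 4 + 2 + 1 in binary powers of 2.
So 5^15 ≡ 53 · 144 · 25 · 5 ≡ 177 (mod 481).
Squaring chain: 177 → 64 → 248 → 417 → 248; never reaches −1, so base 5 is a Miller–Rabin witness that 481 is composite.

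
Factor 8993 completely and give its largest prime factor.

8993 = 17 · 529
529 = 23 · 23
23 = 23 · 1
So 8993 = 17 · 23^2; the largest prime factor is 23.

23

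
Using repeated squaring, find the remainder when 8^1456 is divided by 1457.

8^1 ≡ 8 (mod 1457)
8^2 ≡ 8^2 = 64 ≡ 64 (mod 1457)
8^4 ≡ 64^2 = 4096 ≡ 1182 (mod 1457)
8^8 ≡ 1182^2 = 1397124 ≡ 1318 (mod 1457)
8^16 ≡ 1318^2 = 1737124 ≡ 380 (mod 1457)
8^32 ≡ 380^2 = 144400 ≡ 157 (mod 1457)
8^64 ≡ 157^2 = 24649 ≡ 1337 (mod 1457)
8^128 ≡ 1337^2 = 1787569 ≡ 1287 (mod 1457)
8^256 ≡ 1287^2 = 1656369 ≡ 1217 (mod 1457)
8^512 ≡ 1217^2 = 1481089 ≡ 777 (mod 1457)
8^1024 ≡ 777^2 = 603729 ≡ 531 (mod 1457)
1456 = 1024 + 256 + 128 + 32 + 16 in binary powers of 2.
So 8^1456 ≡ 531 · 1217 · 1287 · 157 · 380 ≡ 1093 (mod 1457).
Since 1093 ≠ 1, base 8 is a Fermat witness: 1457 is composite.

1093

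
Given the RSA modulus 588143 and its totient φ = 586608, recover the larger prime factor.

φ(n) = (p−1)(q−1) = n − (p+q) + 1, so p + q = 588143 − 586608 + 1 = 1536.
p and q are the roots of t² − 1536t + 588143 = 0.
Discriminant: 1536² − 4·588143 = 2359296 − 2352572 = 6724; √6724 = 82.
q = (1536 − 82)/2 = 727, p = (1536 + 82)/2 = 809.
Check: 727 · 809 = 588143.

809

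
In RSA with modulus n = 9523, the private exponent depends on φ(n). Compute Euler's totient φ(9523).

Factor: 9523 = 89 · 107.
φ(9523) = (89−1) · (107−1) = 88 · 106 = 9328.

9328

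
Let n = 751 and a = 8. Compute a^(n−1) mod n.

1

8^1 ≡ 8 (mod 751)
8^2 ≡ 8^2 = 64 ≡ 64 (mod 751)
8^4 ≡ 64^2 = 4096 ≡ 341 (mod 751)
8^8 ≡ 341^2 = 116281 ≡ 627 (mod 751)
8^16 ≡ 627^2 = 393129 ≡ 356 (mod 751)
8^32 ≡ 356^2 = 126736 ≡ 568 (mod 751)
8^64 ≡ 568^2 = 322624 ≡ 445 (mod 751)
8^128 ≡ 445^2 = 198025 ≡ 512 (mod 751)
8^256 ≡ 512^2 = 262144 ≡ 45 (mod 751)
8^512 ≡ 45^2 = 2025 ≡ 523 (mod 751)
750 = 512 + 128 + 64 + 32 + 8 + 4 + 2 in binary powers of 2.
So 8^750 ≡ 523 · 512 · 445 · 568 · 627 · 341 · 64 ≡ 1 (mod 751).
Since the result is 1, base 8 gives no evidence that 751 is composite.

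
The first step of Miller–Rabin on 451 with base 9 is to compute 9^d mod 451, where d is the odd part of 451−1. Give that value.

451 − 1 = 450 = 2^1 · 225, so d = 225.
9^1 ≡ 9 (mod 451)
9^2 ≡ 9^2 = 81 ≡ 81 (mod 451)
9^4 ≡ 81^2 = 6561 ≡ 247 (mod 451)
9^8 ≡ 247^2 = 61009 ≡ 124 (mod 451)
9^16 ≡ 124^2 = 15376 ≡ 42 (mod 451)
9^32 ≡ 42^2 = 1764 ≡ 411 (mod 451)
9^64 ≡ 411^2 = 168921 ≡ 247 (mod 451)
9^128 ≡ 247^2 = 61009 ≡ 124 (mod 451)
225 = 128 + 64 + 32 + 1 in binary powers of 2.
So 9^225 ≡ 124 · 247 · 411 · 9 ≡ 419 (mod 451).
Squaring chain: 419; never reaches −1, so base 9 is a Miller–Rabin witness that 451 is composite.

419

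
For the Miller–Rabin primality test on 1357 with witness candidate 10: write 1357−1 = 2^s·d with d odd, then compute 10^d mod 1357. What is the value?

1357 − 1 = 1356 = 2^2 · 339, so d = 339.
10^1 ≡ 10 (mod 1357)
10^2 ≡ 10^2 = 100 ≡ 100 (mod 1357)
10^4 ≡ 100^2 = 10000 ≡ 501 (mod 1357)
10^8 ≡ 501^2 = 251001 ≡ 1313 (mod 1357)
10^16 ≡ 1313^2 = 1723969 ≡ 579 (mod 1357)
10^32 ≡ 579^2 = 335241 ≡ 62 (mod 1357)
10^64 ≡ 62^2 = 3844 ≡ 1130 (mod 1357)
10^128 ≡ 1130^2 = 1276900 ≡ 1320 (mod 1357)
10^256 ≡ 1320^2 = 1742400 ≡ 12 (mod 1357)
339 = 256 + 64 + 16 + 2 + 1 in binary powers of 2.
So 10^339 ≡ 12 · 1130 · 579 · 100 · 10 ≡ 319 (mod 1357).
Squaring chain: 319 → 1343; never reaches −1, so base 10 is a Miller–Rabin witness that 1357 is composite.

319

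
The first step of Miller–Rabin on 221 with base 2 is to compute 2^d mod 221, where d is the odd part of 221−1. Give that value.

128

221 − 1 = 220 = 2^2 · 55, so d = 55.
2^1 ≡ 2 (mod 221)
2^2 ≡ 2^2 = 4 ≡ 4 (mod 221)
2^4 ≡ 4^2 = 16 ≡ 16 (mod 221)
2^8 ≡ 16^2 = 256 ≡ 35 (mod 221)
2^16 ≡ 35^2 = 1225 ≡ 120 (mod 221)
2^32 ≡ 120^2 = 14400 ≡ 35 (mod 221)
55 = 32 + 16 + 4 + 2 + 1 in binary powers of 2.
So 2^55 ≡ 35 · 120 · 16 · 4 · 2 ≡ 128 (mod 221).
Squaring chain: 128 → 30; never reaches −1, so base 2 is a Miller–Rabin witness that 221 is composite.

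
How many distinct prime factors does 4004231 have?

5

4004231 = 7^2 · 81719
81719 = 11 · 7429
7429 = 17 · 437
437 = 19 · 23
4004231 = 7^2 · 11 · 17 · 19 · 23, which has 5 distinct prime factors.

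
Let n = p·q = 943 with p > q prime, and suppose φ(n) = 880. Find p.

41

φ(n) = (p−1)(q−1) = n − (p+q) + 1, so p + q = 943 − 880 + 1 = 64.
p and q are the roots of t² − 64t + 943 = 0.
Discriminant: 64² − 4·943 = 4096 − 3772 = 324; √324 = 18.
q = (64 − 18)/2 = 23, p = (64 + 18)/2 = 41.
Check: 23 · 41 = 943.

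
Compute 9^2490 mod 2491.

9^1 ≡ 9 (mod 2491)
9^2 ≡ 9^2 = 81 ≡ 81 (mod 2491)
9^4 ≡ 81^2 = 6561 ≡ 1579 (mod 2491)
9^8 ≡ 1579^2 = 2493241 ≡ 2241 (mod 2491)
9^16 ≡ 2241^2 = 5022081 ≡ 225 (mod 2491)
9^32 ≡ 225^2 = 50625 ≡ 805 (mod 2491)
9^64 ≡ 805^2 = 648025 ≡ 365 (mod 2491)
9^128 ≡ 365^2 = 133225 ≡ 1202 (mod 2491)
9^256 ≡ 1202^2 = 1444804 ≡ 24 (mod 2491)
9^512 ≡ 24^2 = 576 ≡ 576 (mod 2491)
9^1024 ≡ 576^2 = 331776 ≡ 473 (mod 2491)
9^2048 ≡ 473^2 = 223729 ≡ 2030 (mod 2491)
2490 = 2048 + 256 + 128 + 32 + 16 + 8 + 2 in binary powers of 2.
So 9^2490 ≡ 2030 · 24 · 1202 · 805 · 225 · 2241 · 81 ≡ 811 (mod 2491).
Since 811 ≠ 1, base 9 is a Fermat witness: 2491 is composite.

811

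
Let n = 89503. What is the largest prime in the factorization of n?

59

89503 = 37 · 2419
2419 = 41 · 59
59 is prime.
So 89503 = 37 · 41 · 59; the largest prime factor is 59.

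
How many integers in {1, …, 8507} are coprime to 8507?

Factor: 8507 = 47 · 181.
φ(8507) = (47−1) · (181−1) = 46 · 180 = 8280.

8280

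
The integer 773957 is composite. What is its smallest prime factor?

773957 is odd.
Digit sum 38, not divisible by 3.
Ends in 7: not divisible by 5.
7: 773957 = 7·110565 + 2
11: 773957 = 11·70359 + 8
13: 773957 = 13·59535 + 2
17: 773957 = 17·45526 + 15
19: 773957 = 19·40734 + 11
23: 773957 = 23·33650 + 7
29: 773957 = 29·26688 + 5
31: 773957 = 31·24966 + 11
37: 773957 = 37·20917 + 28
41: 773957 = 41·18877

41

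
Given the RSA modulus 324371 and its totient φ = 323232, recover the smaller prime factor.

547

φ(n) = (p−1)(q−1) = n − (p+q) + 1, so p + q = 324371 − 323232 + 1 = 1140.
p and q are the roots of t² − 1140t + 324371 = 0.
Discriminant: 1140² − 4·324371 = 1299600 − 1297484 = 2116; √2116 = 46.
q = (1140 − 46)/2 = 547, p = (1140 + 46)/2 = 593.
Check: 547 · 593 = 324371.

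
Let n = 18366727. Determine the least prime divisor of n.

73

18366727 is odd.
Digit sum 40, not divisible by 3.
Ends in 7: not divisible by 5.
7: 18366727 = 7·2623818 + 1
11: 18366727 = 11·1669702 + 5
13: 18366727 = 13·1412825 + 2
17: 18366727 = 17·1080395 + 12
19: 18366727 = 19·966669 + 16
23: 18366727 = 23·798553 + 8
29: 18366727 = 29·633335 + 12
31: 18366727 = 31·592475 + 2
37: 18366727 = 37·496398 + 1
41: 18366727 = 41·447968 + 39
43: 18366727 = 43·427133 + 8
47: 18366727 = 47·390781 + 20
53: 18366727 = 53·346542 + 1
59: 18366727 = 59·311300 + 27
61: 18366727 = 61·301093 + 54
67: 18366727 = 67·274130 + 17
71: 18366727 = 71·258686 + 21
73: 18366727 = 73·251599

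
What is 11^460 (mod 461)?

1

11^1 ≡ 11 (mod 461)
11^2 ≡ 11^2 = 121 ≡ 121 (mod 461)
11^4 ≡ 121^2 = 14641 ≡ 350 (mod 461)
11^8 ≡ 350^2 = 122500 ≡ 335 (mod 461)
11^16 ≡ 335^2 = 112225 ≡ 202 (mod 461)
11^32 ≡ 202^2 = 40804 ≡ 236 (mod 461)
11^64 ≡ 236^2 = 55696 ≡ 376 (mod 461)
11^128 ≡ 376^2 = 141376 ≡ 310 (mod 461)
11^256 ≡ 310^2 = 96100 ≡ 212 (mod 461)
460 = 256 + 128 + 64 + 8 + 4 in binary powers of 2.
So 11^460 ≡ 212 · 310 · 376 · 335 · 350 ≡ 1 (mod 461).
Since the result is 1, base 11 gives no evidence that 461 is composite.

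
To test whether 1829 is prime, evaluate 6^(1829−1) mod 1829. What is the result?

6^1 ≡ 6 (mod 1829)
6^2 ≡ 6^2 = 36 ≡ 36 (mod 1829)
6^4 ≡ 36^2 = 1296 ≡ 1296 (mod 1829)
6^8 ≡ 1296^2 = 1679616 ≡ 594 (mod 1829)
6^16 ≡ 594^2 = 352836 ≡ 1668 (mod 1829)
6^32 ≡ 1668^2 = 2782224 ≡ 315 (mod 1829)
6^64 ≡ 315^2 = 99225 ≡ 459 (mod 1829)
6^128 ≡ 459^2 = 210681 ≡ 346 (mod 1829)
6^256 ≡ 346^2 = 119716 ≡ 831 (mod 1829)
6^512 ≡ 831^2 = 690561 ≡ 1028 (mod 1829)
6^1024 ≡ 1028^2 = 1056784 ≡ 1451 (mod 1829)
1828 = 1024 + 512 + 256 + 32 + 4 in binary powers of 2.
So 6^1828 ≡ 1451 · 1028 · 831 · 315 · 1296 ≡ 1823 (mod 1829).
Since 1823 ≠ 1, base 6 is a Fermat witness: 1829 is composite.

1823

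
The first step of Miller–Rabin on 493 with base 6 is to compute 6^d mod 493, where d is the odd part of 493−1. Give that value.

493 − 1 = 492 = 2^2 · 123, so d = 123.
6^1 ≡ 6 (mod 493)
6^2 ≡ 6^2 = 36 ≡ 36 (mod 493)
6^4 ≡ 36^2 = 1296 ≡ 310 (mod 493)
6^8 ≡ 310^2 = 96100 ≡ 458 (mod 493)
6^16 ≡ 458^2 = 209764 ≡ 239 (mod 493)
6^32 ≡ 239^2 = 57121 ≡ 426 (mod 493)
6^64 ≡ 426^2 = 181476 ≡ 52 (mod 493)
123 = 64 + 32 + 16 + 8 + 2 + 1 in binary powers of 2.
So 6^123 ≡ 52 · 426 · 239 · 458 · 36 · 6 ≡ 328 (mod 493).
Squaring chain: 328 → 110; never reaches −1, so base 6 is a Miller–Rabin witness that 493 is composite.

328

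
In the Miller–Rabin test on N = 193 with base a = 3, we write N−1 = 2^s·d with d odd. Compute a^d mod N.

27

193 − 1 = 192 = 2^6 · 3, so d = 3.
3^1 ≡ 3 (mod 193)
3^2 ≡ 3^2 = 9 ≡ 9 (mod 193)
3 = 2 + 1 in binary powers of 2.
So 3^3 ≡ 9 · 3 ≡ 27 (mod 193).
Squaring chain: 27 → 150 → 112 → 192 → 1 → 1; reaches −1, so base 3 does not prove 193 composite.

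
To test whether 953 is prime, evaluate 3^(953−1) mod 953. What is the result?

1

3^1 ≡ 3 (mod 953)
3^2 ≡ 3^2 = 9 ≡ 9 (mod 953)
3^4 ≡ 9^2 = 81 ≡ 81 (mod 953)
3^8 ≡ 81^2 = 6561 ≡ 843 (mod 953)
3^16 ≡ 843^2 = 710649 ≡ 664 (mod 953)
3^32 ≡ 664^2 = 440896 ≡ 610 (mod 953)
3^64 ≡ 610^2 = 372100 ≡ 430 (mod 953)
3^128 ≡ 430^2 = 184900 ≡ 18 (mod 953)
3^256 ≡ 18^2 = 324 ≡ 324 (mod 953)
3^512 ≡ 324^2 = 104976 ≡ 146 (mod 953)
952 = 512 + 256 + 128 + 32 + 16 + 8 in binary powers of 2.
So 3^952 ≡ 146 · 324 · 18 · 610 · 664 · 843 ≡ 1 (mod 953).
Since the result is 1, base 3 gives no evidence that 953 is composite.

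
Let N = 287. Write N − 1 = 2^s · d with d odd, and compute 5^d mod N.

248

287 − 1 = 286 = 2^1 · 143, so d = 143.
5^1 ≡ 5 (mod 287)
5^2 ≡ 5^2 = 25 ≡ 25 (mod 287)
5^4 ≡ 25^2 = 625 ≡ 51 (mod 287)
5^8 ≡ 51^2 = 2601 ≡ 18 (mod 287)
5^16 ≡ 18^2 = 324 ≡ 37 (mod 287)
5^32 ≡ 37^2 = 1369 ≡ 221 (mod 287)
5^64 ≡ 221^2 = 48841 ≡ 51 (mod 287)
5^128 ≡ 51^2 = 2601 ≡ 18 (mod 287)
143 = 128 + 8 + 4 + 2 + 1 in binary powers of 2.
So 5^143 ≡ 18 · 18 · 51 · 25 · 5 ≡ 248 (mod 287).
Squaring chain: 248; never reaches −1, so base 5 is a Miller–Rabin witness that 287 is composite.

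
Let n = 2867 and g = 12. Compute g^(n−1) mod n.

683

12^1 ≡ 12 (mod 2867)
12^2 ≡ 12^2 = 144 ≡ 144 (mod 2867)
12^4 ≡ 144^2 = 20736 ≡ 667 (mod 2867)
12^8 ≡ 667^2 = 444889 ≡ 504 (mod 2867)
12^16 ≡ 504^2 = 254016 ≡ 1720 (mod 2867)
12^32 ≡ 1720^2 = 2958400 ≡ 2523 (mod 2867)
12^64 ≡ 2523^2 = 6365529 ≡ 789 (mod 2867)
12^128 ≡ 789^2 = 622521 ≡ 382 (mod 2867)
12^256 ≡ 382^2 = 145924 ≡ 2574 (mod 2867)
12^512 ≡ 2574^2 = 6625476 ≡ 2706 (mod 2867)
12^1024 ≡ 2706^2 = 7322436 ≡ 118 (mod 2867)
12^2048 ≡ 118^2 = 13924 ≡ 2456 (mod 2867)
2866 = 2048 + 512 + 256 + 32 + 16 + 2 in binary powers of 2.
So 12^2866 ≡ 2456 · 2706 · 2574 · 2523 · 1720 · 144 ≡ 683 (mod 2867).
Since 683 ≠ 1, base 12 is a Fermat witness: 2867 is composite.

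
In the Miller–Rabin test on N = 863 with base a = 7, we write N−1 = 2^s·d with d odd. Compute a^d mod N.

863 − 1 = 862 = 2^1 · 431, so d = 431.
7^1 ≡ 7 (mod 863)
7^2 ≡ 7^2 = 49 ≡ 49 (mod 863)
7^4 ≡ 49^2 = 2401 ≡ 675 (mod 863)
7^8 ≡ 675^2 = 455625 ≡ 824 (mod 863)
7^16 ≡ 824^2 = 678976 ≡ 658 (mod 863)
7^32 ≡ 658^2 = 432964 ≡ 601 (mod 863)
7^64 ≡ 601^2 = 361201 ≡ 467 (mod 863)
7^128 ≡ 467^2 = 218089 ≡ 613 (mod 863)
7^256 ≡ 613^2 = 375769 ≡ 364 (mod 863)
431 = 256 + 128 + 32 + 8 + 4 + 2 + 1 in binary powers of 2.
So 7^431 ≡ 364 · 613 · 601 · 824 · 675 · 49 · 7 ≡ 862 (mod 863).
Since 7^d ≡ 862 (mod 863), base 7 does not prove 863 composite.

862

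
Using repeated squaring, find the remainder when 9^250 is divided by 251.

1

9^1 ≡ 9 (mod 251)
9^2 ≡ 9^2 = 81 ≡ 81 (mod 251)
9^4 ≡ 81^2 = 6561 ≡ 35 (mod 251)
9^8 ≡ 35^2 = 1225 ≡ 221 (mod 251)
9^16 ≡ 221^2 = 48841 ≡ 147 (mod 251)
9^32 ≡ 147^2 = 21609 ≡ 23 (mod 251)
9^64 ≡ 23^2 = 529 ≡ 27 (mod 251)
9^128 ≡ 27^2 = 729 ≡ 227 (mod 251)
250 = 128 + 64 + 32 + 16 + 8 + 2 in binary powers of 2.
So 9^250 ≡ 227 · 27 · 23 · 147 · 221 · 81 ≡ 1 (mod 251).
Since the result is 1, base 9 gives no evidence that 251 is composite.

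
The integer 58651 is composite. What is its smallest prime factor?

89

58651 is odd.
Digit sum 25, not divisible by 3.
Ends in 1: not divisible by 5.
7: 58651 = 7·8378 + 5
11: 58651 = 11·5331 + 10
13: 58651 = 13·4511 + 8
17: 58651 = 17·3450 + 1
19: 58651 = 19·3086 + 17
23: 58651 = 23·2550 + 1
29: 58651 = 29·2022 + 13
31: 58651 = 31·1891 + 30
37: 58651 = 37·1585 + 6
41: 58651 = 41·1430 + 21
43: 58651 = 43·1363 + 42
47: 58651 = 47·1247 + 42
53: 58651 = 53·1106 + 33
59: 58651 = 59·994 + 5
61: 58651 = 61·961 + 30
67: 58651 = 67·875 + 26
71: 58651 = 71·826 + 5
73: 58651 = 73·803 + 32
79: 58651 = 79·742 + 33
83: 58651 = 83·706 + 53
89: 58651 = 89·659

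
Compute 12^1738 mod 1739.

12^1 ≡ 12 (mod 1739)
12^2 ≡ 12^2 = 144 ≡ 144 (mod 1739)
12^4 ≡ 144^2 = 20736 ≡ 1607 (mod 1739)
12^8 ≡ 1607^2 = 2582449 ≡ 34 (mod 1739)
12^16 ≡ 34^2 = 1156 ≡ 1156 (mod 1739)
12^32 ≡ 1156^2 = 1336336 ≡ 784 (mod 1739)
12^64 ≡ 784^2 = 614656 ≡ 789 (mod 1739)
12^128 ≡ 789^2 = 622521 ≡ 1698 (mod 1739)
12^256 ≡ 1698^2 = 2883204 ≡ 1681 (mod 1739)
12^512 ≡ 1681^2 = 2825761 ≡ 1625 (mod 1739)
12^1024 ≡ 1625^2 = 2640625 ≡ 823 (mod 1739)
1738 = 1024 + 512 + 128 + 64 + 8 + 2 in binary powers of 2.
So 12^1738 ≡ 823 · 1625 · 1698 · 789 · 34 · 144 ≡ 382 (mod 1739).
Since 382 ≠ 1, base 12 is a Fermat witness: 1739 is composite.

382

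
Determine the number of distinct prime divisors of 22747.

22747 = 23^2 · 43
22747 = 23^2 · 43, which has 2 distinct prime factors.

2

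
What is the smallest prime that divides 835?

5

835 is odd.
Digit sum 16, not divisible by 3.
Ends in 5: divisible by 5.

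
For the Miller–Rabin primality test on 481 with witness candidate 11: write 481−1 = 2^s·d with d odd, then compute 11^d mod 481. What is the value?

481 − 1 = 480 = 2^5 · 15, so d = 15.
11^1 ≡ 11 (mod 481)
11^2 ≡ 11^2 = 121 ≡ 121 (mod 481)
11^4 ≡ 121^2 = 14641 ≡ 211 (mod 481)
11^8 ≡ 211^2 = 44521 ≡ 269 (mod 481)
15 = 8 + 4 + 2 + 1 in binary powers of 2.
So 11^15 ≡ 269 · 211 · 121 · 11 ≡ 369 (mod 481).
Squaring chain: 369 → 38 → 1 → 1 → 1; never reaches −1, so base 11 is a Miller–Rabin witness that 481 is composite.

369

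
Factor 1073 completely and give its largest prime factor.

37

1073 = 29 · 37
37 is prime.
So 1073 = 29 · 37; the largest prime factor is 37.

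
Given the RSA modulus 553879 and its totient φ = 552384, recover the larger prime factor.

φ(n) = (p−1)(q−1) = n − (p+q) + 1, so p + q = 553879 − 552384 + 1 = 1496.
p and q are the roots of t² − 1496t + 553879 = 0.
Discriminant: 1496² − 4·553879 = 2238016 − 2215516 = 22500; √22500 = 150.
q = (1496 − 150)/2 = 673, p = (1496 + 150)/2 = 823.
Check: 673 · 823 = 553879.

823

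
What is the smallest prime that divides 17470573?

97

17470573 is odd.
Digit sum 34, not divisible by 3.
Ends in 3: not divisible by 5.
7: 17470573 = 7·2495796 + 1
11: 17470573 = 11·1588233 + 10
13: 17470573 = 13·1343890 + 3
17: 17470573 = 17·1027680 + 13
19: 17470573 = 19·919503 + 16
23: 17470573 = 23·759590 + 3
29: 17470573 = 29·602433 + 16
31: 17470573 = 31·563566 + 27
37: 17470573 = 37·472177 + 24
41: 17470573 = 41·426111 + 22
43: 17470573 = 43·406292 + 17
47: 17470573 = 47·371714 + 15
53: 17470573 = 53·329633 + 24
59: 17470573 = 59·296111 + 24
61: 17470573 = 61·286402 + 51
67: 17470573 = 67·260754 + 55
71: 17470573 = 71·246064 + 29
73: 17470573 = 73·239322 + 67
79: 17470573 = 79·221146 + 39
83: 17470573 = 83·210488 + 69
89: 17470573 = 89·196298 + 51
97: 17470573 = 97·180109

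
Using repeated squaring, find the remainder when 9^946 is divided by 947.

9^1 ≡ 9 (mod 947)
9^2 ≡ 9^2 = 81 ≡ 81 (mod 947)
9^4 ≡ 81^2 = 6561 ≡ 879 (mod 947)
9^8 ≡ 879^2 = 772641 ≡ 836 (mod 947)
9^16 ≡ 836^2 = 698896 ≡ 10 (mod 947)
9^32 ≡ 10^2 = 100 ≡ 100 (mod 947)
9^64 ≡ 100^2 = 10000 ≡ 530 (mod 947)
9^128 ≡ 530^2 = 280900 ≡ 588 (mod 947)
9^256 ≡ 588^2 = 345744 ≡ 89 (mod 947)
9^512 ≡ 89^2 = 7921 ≡ 345 (mod 947)
946 = 512 + 256 + 128 + 32 + 16 + 2 in binary powers of 2.
So 9^946 ≡ 345 · 89 · 588 · 100 · 10 · 81 ≡ 1 (mod 947).
Since the result is 1, base 9 gives no evidence that 947 is composite.

1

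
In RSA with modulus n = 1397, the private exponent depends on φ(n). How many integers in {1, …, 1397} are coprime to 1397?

1260

Factor: 1397 = 11 · 127.
φ(1397) = (11−1) · (127−1) = 10 · 126 = 1260.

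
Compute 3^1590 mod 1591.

322

3^1 ≡ 3 (mod 1591)
3^2 ≡ 3^2 = 9 ≡ 9 (mod 1591)
3^4 ≡ 9^2 = 81 ≡ 81 (mod 1591)
3^8 ≡ 81^2 = 6561 ≡ 197 (mod 1591)
3^16 ≡ 197^2 = 38809 ≡ 625 (mod 1591)
3^32 ≡ 625^2 = 390625 ≡ 830 (mod 1591)
3^64 ≡ 830^2 = 688900 ≡ 1588 (mod 1591)
3^128 ≡ 1588^2 = 2521744 ≡ 9 (mod 1591)
3^256 ≡ 9^2 = 81 ≡ 81 (mod 1591)
3^512 ≡ 81^2 = 6561 ≡ 197 (mod 1591)
3^1024 ≡ 197^2 = 38809 ≡ 625 (mod 1591)
1590 = 1024 + 512 + 32 + 16 + 4 + 2 in binary powers of 2.
So 3^1590 ≡ 625 · 197 · 830 · 625 · 81 · 9 ≡ 322 (mod 1591).
Since 322 ≠ 1, base 3 is a Fermat witness: 1591 is composite.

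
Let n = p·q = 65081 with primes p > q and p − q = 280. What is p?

Since p = q + 280, we have 65081 = q(q + 280), so q² + 280q − 65081 = 0.
Discriminant: 280² + 4·65081 = 78400 + 260324 = 338724; √338724 = 582.
q = (−280 + 582)/2 = 151, and p = q + 280 = 431.
Check: 151 · 431 = 65081.

431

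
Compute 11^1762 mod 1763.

11^1 ≡ 11 (mod 1763)
11^2 ≡ 11^2 = 121 ≡ 121 (mod 1763)
11^4 ≡ 121^2 = 14641 ≡ 537 (mod 1763)
11^8 ≡ 537^2 = 288369 ≡ 1000 (mod 1763)
11^16 ≡ 1000^2 = 1000000 ≡ 379 (mod 1763)
11^32 ≡ 379^2 = 143641 ≡ 838 (mod 1763)
11^64 ≡ 838^2 = 702244 ≡ 570 (mod 1763)
11^128 ≡ 570^2 = 324900 ≡ 508 (mod 1763)
11^256 ≡ 508^2 = 258064 ≡ 666 (mod 1763)
11^512 ≡ 666^2 = 443556 ≡ 1043 (mod 1763)
11^1024 ≡ 1043^2 = 1087849 ≡ 78 (mod 1763)
1762 = 1024 + 512 + 128 + 64 + 32 + 2 in binary powers of 2.
So 11^1762 ≡ 78 · 1043 · 508 · 570 · 838 · 121 ≡ 1392 (mod 1763).
Since 1392 ≠ 1, base 11 is a Fermat witness: 1763 is composite.

1392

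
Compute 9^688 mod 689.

9^1 ≡ 9 (mod 689)
9^2 ≡ 9^2 = 81 ≡ 81 (mod 689)
9^4 ≡ 81^2 = 6561 ≡ 360 (mod 689)
9^8 ≡ 360^2 = 129600 ≡ 68 (mod 689)
9^16 ≡ 68^2 = 4624 ≡ 490 (mod 689)
9^32 ≡ 490^2 = 240100 ≡ 328 (mod 689)
9^64 ≡ 328^2 = 107584 ≡ 100 (mod 689)
9^128 ≡ 100^2 = 10000 ≡ 354 (mod 689)
9^256 ≡ 354^2 = 125316 ≡ 607 (mod 689)
9^512 ≡ 607^2 = 368449 ≡ 523 (mod 689)
688 = 512 + 128 + 32 + 16 in binary powers of 2.
So 9^688 ≡ 523 · 354 · 328 · 490 ≡ 100 (mod 689).
Since 100 ≠ 1, base 9 is a Fermat witness: 689 is composite.

100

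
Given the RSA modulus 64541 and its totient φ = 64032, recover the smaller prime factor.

φ(n) = (p−1)(q−1) = n − (p+q) + 1, so p + q = 64541 − 64032 + 1 = 510.
p and q are the roots of t² − 510t + 64541 = 0.
Discriminant: 510² − 4·64541 = 260100 − 258164 = 1936; √1936 = 44.
q = (510 − 44)/2 = 233, p = (510 + 44)/2 = 277.
Check: 233 · 277 = 64541.

233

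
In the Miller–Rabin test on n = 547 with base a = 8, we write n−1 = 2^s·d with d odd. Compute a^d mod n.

546

547 − 1 = 546 = 2^1 · 273, so d = 273.
8^1 ≡ 8 (mod 547)
8^2 ≡ 8^2 = 64 ≡ 64 (mod 547)
8^4 ≡ 64^2 = 4096 ≡ 267 (mod 547)
8^8 ≡ 267^2 = 71289 ≡ 179 (mod 547)
8^16 ≡ 179^2 = 32041 ≡ 315 (mod 547)
8^32 ≡ 315^2 = 99225 ≡ 218 (mod 547)
8^64 ≡ 218^2 = 47524 ≡ 482 (mod 547)
8^128 ≡ 482^2 = 232324 ≡ 396 (mod 547)
8^256 ≡ 396^2 = 156816 ≡ 374 (mod 547)
273 = 256 + 16 + 1 in binary powers of 2.
So 8^273 ≡ 374 · 315 · 8 ≡ 546 (mod 547).
Since 8^d ≡ 546 (mod 547), base 8 does not prove 547 composite.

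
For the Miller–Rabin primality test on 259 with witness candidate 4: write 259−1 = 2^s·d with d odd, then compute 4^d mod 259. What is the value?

64

259 − 1 = 258 = 2^1 · 129, so d = 129.
4^1 ≡ 4 (mod 259)
4^2 ≡ 4^2 = 16 ≡ 16 (mod 259)
4^4 ≡ 16^2 = 256 ≡ 256 (mod 259)
4^8 ≡ 256^2 = 65536 ≡ 9 (mod 259)
4^16 ≡ 9^2 = 81 ≡ 81 (mod 259)
4^32 ≡ 81^2 = 6561 ≡ 86 (mod 259)
4^64 ≡ 86^2 = 7396 ≡ 144 (mod 259)
4^128 ≡ 144^2 = 20736 ≡ 16 (mod 259)
129 = 128 + 1 in binary powers of 2.
So 4^129 ≡ 16 · 4 ≡ 64 (mod 259).
Squaring chain: 64; never reaches −1, so base 4 is a Miller–Rabin witness that 259 is composite.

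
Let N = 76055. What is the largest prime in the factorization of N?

53

76055 = 5 · 15211
15211 = 7 · 2173
2173 = 41 · 53
53 is prime.
So 76055 = 5 · 7 · 41 · 53; the largest prime factor is 53.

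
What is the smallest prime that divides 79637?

97

79637 is odd.
Digit sum 32, not divisible by 3.
Ends in 7: not divisible by 5.
7: 79637 = 7·11376 + 5
11: 79637 = 11·7239 + 8
13: 79637 = 13·6125 + 12
17: 79637 = 17·4684 + 9
19: 79637 = 19·4191 + 8
23: 79637 = 23·3462 + 11
29: 79637 = 29·2746 + 3
31: 79637 = 31·2568 + 29
37: 79637 = 37·2152 + 13
41: 79637 = 41·1942 + 15
43: 79637 = 43·1852 + 1
47: 79637 = 47·1694 + 19
53: 79637 = 53·1502 + 31
59: 79637 = 59·1349 + 46
61: 79637 = 61·1305 + 32
67: 79637 = 67·1188 + 41
71: 79637 = 71·1121 + 46
73: 79637 = 73·1090 + 67
79: 79637 = 79·1008 + 5
83: 79637 = 83·959 + 40
89: 79637 = 89·894 + 71
97: 79637 = 97·821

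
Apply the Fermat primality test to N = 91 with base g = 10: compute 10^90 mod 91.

10^1 ≡ 10 (mod 91)
10^2 ≡ 10^2 = 100 ≡ 9 (mod 91)
10^4 ≡ 9^2 = 81 ≡ 81 (mod 91)
10^8 ≡ 81^2 = 6561 ≡ 9 (mod 91)
10^16 ≡ 9^2 = 81 ≡ 81 (mod 91)
10^32 ≡ 81^2 = 6561 ≡ 9 (mod 91)
10^64 ≡ 9^2 = 81 ≡ 81 (mod 91)
90 = 64 + 16 + 8 + 2 in binary powers of 2.
So 10^90 ≡ 81 · 81 · 9 · 9 ≡ 1 (mod 91).
Since the result is 1, base 10 gives no evidence that 91 is composite.

1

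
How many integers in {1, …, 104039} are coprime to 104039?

93600

Factor: 104039 = 13 · 53 · 151.
φ(104039) = (13−1) · (53−1) · (151−1) = 12 · 52 · 150 = 93600.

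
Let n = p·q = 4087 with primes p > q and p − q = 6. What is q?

Since p = q + 6, we have 4087 = q(q + 6), so q² + 6q − 4087 = 0.
Discriminant: 6² + 4·4087 = 36 + 16348 = 16384; √16384 = 128.
q = (−6 + 128)/2 = 61, and p = q + 6 = 67.
Check: 61 · 67 = 4087.

61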